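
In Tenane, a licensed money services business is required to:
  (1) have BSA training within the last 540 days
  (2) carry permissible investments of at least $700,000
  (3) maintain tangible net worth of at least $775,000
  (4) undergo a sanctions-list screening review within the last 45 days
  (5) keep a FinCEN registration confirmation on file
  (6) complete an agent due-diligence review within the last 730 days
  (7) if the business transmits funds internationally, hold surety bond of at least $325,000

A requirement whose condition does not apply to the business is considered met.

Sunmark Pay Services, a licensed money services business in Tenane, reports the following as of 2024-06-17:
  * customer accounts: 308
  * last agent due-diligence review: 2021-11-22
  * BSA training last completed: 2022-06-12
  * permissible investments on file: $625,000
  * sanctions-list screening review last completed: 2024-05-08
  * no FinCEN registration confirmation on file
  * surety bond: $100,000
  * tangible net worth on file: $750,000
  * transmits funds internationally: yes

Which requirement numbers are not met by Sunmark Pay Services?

1. BSA training 736 days ago vs limit 540 → not met
2. permissible investments $625,000 < $700,000 → not met
3. tangible net worth $750,000 < $775,000 → not met
4. sanctions-list screening review 40 days ago vs limit 45 → met
5. FinCEN registration confirmation absent → not met
6. agent due-diligence review 938 days ago vs limit 730 → not met
7. condition 'transmits funds internationally' holds; surety bond $100,000 < $325,000 → not met
Not met: 1, 2, 3, 5, 6, 7

1, 2, 3, 5, 6, 7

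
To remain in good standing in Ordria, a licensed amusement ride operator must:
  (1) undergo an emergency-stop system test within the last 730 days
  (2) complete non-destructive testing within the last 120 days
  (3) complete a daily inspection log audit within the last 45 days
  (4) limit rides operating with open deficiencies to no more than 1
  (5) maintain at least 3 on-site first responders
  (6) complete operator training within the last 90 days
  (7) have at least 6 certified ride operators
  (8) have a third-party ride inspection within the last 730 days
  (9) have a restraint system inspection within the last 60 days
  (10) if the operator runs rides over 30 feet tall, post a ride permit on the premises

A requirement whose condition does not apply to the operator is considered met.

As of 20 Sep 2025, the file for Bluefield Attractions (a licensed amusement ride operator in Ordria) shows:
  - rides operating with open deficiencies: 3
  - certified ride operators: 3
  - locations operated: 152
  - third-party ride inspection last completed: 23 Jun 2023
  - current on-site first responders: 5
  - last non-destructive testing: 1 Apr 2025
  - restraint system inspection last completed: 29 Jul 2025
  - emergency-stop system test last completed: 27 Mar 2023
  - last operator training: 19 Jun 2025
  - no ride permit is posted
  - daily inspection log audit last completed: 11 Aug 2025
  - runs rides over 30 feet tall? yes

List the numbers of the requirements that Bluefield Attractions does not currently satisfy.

1, 2, 4, 6, 7, 8, 10

1. emergency-stop system test 908 days ago vs limit 730 → not met
2. non-destructive testing 172 days ago vs limit 120 → not met
3. daily inspection log audit 40 days ago vs limit 45 → met
4. rides operating with open deficiencies 3 > 1 → not met
5. on-site first responders 5 ≥ 3 → met
6. operator training 93 days ago vs limit 90 → not met
7. certified ride operators 3 < 6 → not met
8. third-party ride inspection 820 days ago vs limit 730 → not met
9. restraint system inspection 53 days ago vs limit 60 → met
10. condition 'runs rides over 30 feet tall' holds; ride permit absent → not met
Not met: 1, 2, 4, 6, 7, 8, 10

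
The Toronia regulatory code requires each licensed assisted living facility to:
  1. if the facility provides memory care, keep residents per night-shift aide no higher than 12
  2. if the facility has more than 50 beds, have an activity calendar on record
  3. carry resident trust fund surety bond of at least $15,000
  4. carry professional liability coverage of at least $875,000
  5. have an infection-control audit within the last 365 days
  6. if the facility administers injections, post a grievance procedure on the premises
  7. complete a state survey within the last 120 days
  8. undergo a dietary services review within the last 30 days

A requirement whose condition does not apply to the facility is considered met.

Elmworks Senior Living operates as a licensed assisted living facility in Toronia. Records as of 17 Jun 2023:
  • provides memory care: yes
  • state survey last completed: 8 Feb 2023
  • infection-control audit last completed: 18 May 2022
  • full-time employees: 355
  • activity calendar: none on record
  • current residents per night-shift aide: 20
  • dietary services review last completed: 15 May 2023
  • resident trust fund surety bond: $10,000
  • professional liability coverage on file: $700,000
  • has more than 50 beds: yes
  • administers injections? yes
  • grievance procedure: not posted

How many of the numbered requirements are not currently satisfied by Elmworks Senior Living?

8

1. condition 'provides memory care' holds; residents per night-shift aide 20 > 12 → not met
2. condition 'has more than 50 beds' holds; activity calendar absent → not met
3. resident trust fund surety bond $10,000 < $15,000 → not met
4. professional liability coverage $700,000 < $875,000 → not met
5. infection-control audit 395 days ago vs limit 365 → not met
6. condition 'administers injections' holds; grievance procedure absent → not met
7. state survey 129 days ago vs limit 120 → not met
8. dietary services review 33 days ago vs limit 30 → not met
Not met: 8 of 8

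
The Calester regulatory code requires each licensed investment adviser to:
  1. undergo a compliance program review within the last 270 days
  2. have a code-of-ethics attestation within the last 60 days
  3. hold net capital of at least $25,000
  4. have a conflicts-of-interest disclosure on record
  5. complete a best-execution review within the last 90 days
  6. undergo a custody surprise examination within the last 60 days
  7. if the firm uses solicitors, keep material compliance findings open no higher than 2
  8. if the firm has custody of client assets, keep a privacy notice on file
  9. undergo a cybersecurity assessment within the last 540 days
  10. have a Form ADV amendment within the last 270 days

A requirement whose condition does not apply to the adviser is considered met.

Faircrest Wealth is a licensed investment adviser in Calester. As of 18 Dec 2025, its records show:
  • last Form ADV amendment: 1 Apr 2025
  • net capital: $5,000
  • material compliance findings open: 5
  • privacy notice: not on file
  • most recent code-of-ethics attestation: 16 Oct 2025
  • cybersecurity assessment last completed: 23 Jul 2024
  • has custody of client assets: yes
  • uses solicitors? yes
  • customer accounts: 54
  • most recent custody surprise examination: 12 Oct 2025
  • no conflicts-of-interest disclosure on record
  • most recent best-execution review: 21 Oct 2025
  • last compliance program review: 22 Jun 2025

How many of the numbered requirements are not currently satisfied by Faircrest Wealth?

1. compliance program review 179 days ago vs limit 270 → met
2. code-of-ethics attestation 63 days ago vs limit 60 → not met
3. net capital $5,000 < $25,000 → not met
4. conflicts-of-interest disclosure absent → not met
5. best-execution review 58 days ago vs limit 90 → met
6. custody surprise examination 67 days ago vs limit 60 → not met
7. condition 'uses solicitors' holds; material compliance findings open 5 > 2 → not met
8. condition 'has custody of client assets' holds; privacy notice absent → not met
9. cybersecurity assessment 513 days ago vs limit 540 → met
10. Form ADV amendment 261 days ago vs limit 270 → met
Not met: 6 of 10

6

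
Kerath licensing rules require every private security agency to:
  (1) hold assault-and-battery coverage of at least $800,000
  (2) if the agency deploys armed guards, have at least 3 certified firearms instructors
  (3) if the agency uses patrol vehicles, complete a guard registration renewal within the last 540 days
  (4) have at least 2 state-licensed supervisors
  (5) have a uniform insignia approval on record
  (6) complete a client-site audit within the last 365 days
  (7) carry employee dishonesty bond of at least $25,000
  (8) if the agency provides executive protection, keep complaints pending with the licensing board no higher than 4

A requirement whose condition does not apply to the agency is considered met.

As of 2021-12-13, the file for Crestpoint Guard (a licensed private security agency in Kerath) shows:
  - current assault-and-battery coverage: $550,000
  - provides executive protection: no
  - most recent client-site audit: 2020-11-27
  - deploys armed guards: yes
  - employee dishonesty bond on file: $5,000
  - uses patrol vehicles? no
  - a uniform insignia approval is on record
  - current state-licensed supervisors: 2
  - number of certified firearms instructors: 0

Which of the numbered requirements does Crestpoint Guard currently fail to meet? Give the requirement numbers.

1. assault-and-battery coverage $550,000 < $800,000 → not met
2. condition 'deploys armed guards' holds; certified firearms instructors 0 < 3 → not met
3. condition 'uses patrol vehicles' does not hold → requirement n/a → met
4. state-licensed supervisors 2 ≥ 2 → met
5. uniform insignia approval present → met
6. client-site audit 381 days ago vs limit 365 → not met
7. employee dishonesty bond $5,000 < $25,000 → not met
8. condition 'provides executive protection' does not hold → requirement n/a → met
Not met: 1, 2, 6, 7

1, 2, 6, 7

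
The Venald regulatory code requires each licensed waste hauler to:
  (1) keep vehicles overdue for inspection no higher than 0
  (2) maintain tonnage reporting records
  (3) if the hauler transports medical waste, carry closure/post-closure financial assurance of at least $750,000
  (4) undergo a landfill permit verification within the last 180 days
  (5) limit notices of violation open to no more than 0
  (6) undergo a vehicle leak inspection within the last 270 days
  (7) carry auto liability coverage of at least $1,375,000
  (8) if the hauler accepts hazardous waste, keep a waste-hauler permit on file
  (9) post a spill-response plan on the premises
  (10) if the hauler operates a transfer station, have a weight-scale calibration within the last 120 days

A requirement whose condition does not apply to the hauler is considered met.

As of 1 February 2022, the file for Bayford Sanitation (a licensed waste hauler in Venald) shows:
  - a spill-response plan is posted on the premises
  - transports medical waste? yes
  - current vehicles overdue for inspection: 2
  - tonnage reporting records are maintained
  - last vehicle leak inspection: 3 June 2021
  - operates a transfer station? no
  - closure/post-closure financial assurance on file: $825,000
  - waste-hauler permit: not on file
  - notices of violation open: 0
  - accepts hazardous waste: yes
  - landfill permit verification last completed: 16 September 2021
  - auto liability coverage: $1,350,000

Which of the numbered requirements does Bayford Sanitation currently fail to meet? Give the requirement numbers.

1. vehicles overdue for inspection 2 > 0 → not met
2. tonnage reporting records present → met
3. condition 'transports medical waste' holds; closure/post-closure financial assurance $825,000 ≥ $750,000 → met
4. landfill permit verification 138 days ago vs limit 180 → met
5. notices of violation open 0 ≤ 0 → met
6. vehicle leak inspection 243 days ago vs limit 270 → met
7. auto liability coverage $1,350,000 < $1,375,000 → not met
8. condition 'accepts hazardous waste' holds; waste-hauler permit absent → not met
9. spill-response plan present → met
10. condition 'operates a transfer station' does not hold → requirement n/a → met
Not met: 1, 7, 8

1, 7, 8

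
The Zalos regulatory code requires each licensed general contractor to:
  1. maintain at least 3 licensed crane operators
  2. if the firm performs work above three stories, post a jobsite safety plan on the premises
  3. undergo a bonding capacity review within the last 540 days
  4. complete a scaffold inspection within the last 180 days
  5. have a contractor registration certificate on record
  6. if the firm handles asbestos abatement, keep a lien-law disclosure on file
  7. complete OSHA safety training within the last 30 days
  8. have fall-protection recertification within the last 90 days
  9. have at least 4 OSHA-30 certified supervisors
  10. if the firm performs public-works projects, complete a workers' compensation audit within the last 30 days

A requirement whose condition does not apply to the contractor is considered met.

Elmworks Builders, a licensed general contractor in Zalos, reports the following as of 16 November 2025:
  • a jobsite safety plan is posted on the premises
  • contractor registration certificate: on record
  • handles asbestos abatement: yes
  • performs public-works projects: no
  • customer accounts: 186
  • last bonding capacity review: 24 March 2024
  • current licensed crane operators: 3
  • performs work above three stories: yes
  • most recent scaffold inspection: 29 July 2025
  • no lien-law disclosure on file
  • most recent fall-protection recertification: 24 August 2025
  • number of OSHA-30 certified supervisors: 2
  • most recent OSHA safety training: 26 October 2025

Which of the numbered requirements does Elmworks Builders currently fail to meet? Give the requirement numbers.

3, 6, 9

1. licensed crane operators 3 ≥ 3 → met
2. condition 'performs work above three stories' holds; jobsite safety plan present → met
3. bonding capacity review 602 days ago vs limit 540 → not met
4. scaffold inspection 110 days ago vs limit 180 → met
5. contractor registration certificate present → met
6. condition 'handles asbestos abatement' holds; lien-law disclosure absent → not met
7. OSHA safety training 21 days ago vs limit 30 → met
8. fall-protection recertification 84 days ago vs limit 90 → met
9. OSHA-30 certified supervisors 2 < 4 → not met
10. condition 'performs public-works projects' does not hold → requirement n/a → met
Not met: 3, 6, 9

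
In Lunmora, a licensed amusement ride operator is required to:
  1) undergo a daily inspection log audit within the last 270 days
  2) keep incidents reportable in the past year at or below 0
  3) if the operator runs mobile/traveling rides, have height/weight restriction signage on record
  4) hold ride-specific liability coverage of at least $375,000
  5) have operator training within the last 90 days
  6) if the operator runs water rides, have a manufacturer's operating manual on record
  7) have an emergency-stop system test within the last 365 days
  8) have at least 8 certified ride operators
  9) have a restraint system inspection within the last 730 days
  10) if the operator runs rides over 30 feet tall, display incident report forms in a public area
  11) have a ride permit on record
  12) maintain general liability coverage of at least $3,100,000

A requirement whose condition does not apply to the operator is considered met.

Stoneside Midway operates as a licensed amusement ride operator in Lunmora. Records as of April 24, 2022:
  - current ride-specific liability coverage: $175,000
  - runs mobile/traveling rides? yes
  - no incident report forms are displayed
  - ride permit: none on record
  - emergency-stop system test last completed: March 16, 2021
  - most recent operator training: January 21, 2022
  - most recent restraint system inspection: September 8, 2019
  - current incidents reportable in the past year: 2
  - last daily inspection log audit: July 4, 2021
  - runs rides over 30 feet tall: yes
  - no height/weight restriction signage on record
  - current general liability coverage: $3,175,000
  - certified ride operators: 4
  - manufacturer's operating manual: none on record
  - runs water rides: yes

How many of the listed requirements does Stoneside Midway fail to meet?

11

1. daily inspection log audit 294 days ago vs limit 270 → not met
2. incidents reportable in the past year 2 > 0 → not met
3. condition 'runs mobile/traveling rides' holds; height/weight restriction signage absent → not met
4. ride-specific liability coverage $175,000 < $375,000 → not met
5. operator training 93 days ago vs limit 90 → not met
6. condition 'runs water rides' holds; manufacturer's operating manual absent → not met
7. emergency-stop system test 404 days ago vs limit 365 → not met
8. certified ride operators 4 < 8 → not met
9. restraint system inspection 959 days ago vs limit 730 → not met
10. condition 'runs rides over 30 feet tall' holds; incident report forms absent → not met
11. ride permit absent → not met
12. general liability coverage $3,175,000 ≥ $3,100,000 → met
Not met: 11 of 12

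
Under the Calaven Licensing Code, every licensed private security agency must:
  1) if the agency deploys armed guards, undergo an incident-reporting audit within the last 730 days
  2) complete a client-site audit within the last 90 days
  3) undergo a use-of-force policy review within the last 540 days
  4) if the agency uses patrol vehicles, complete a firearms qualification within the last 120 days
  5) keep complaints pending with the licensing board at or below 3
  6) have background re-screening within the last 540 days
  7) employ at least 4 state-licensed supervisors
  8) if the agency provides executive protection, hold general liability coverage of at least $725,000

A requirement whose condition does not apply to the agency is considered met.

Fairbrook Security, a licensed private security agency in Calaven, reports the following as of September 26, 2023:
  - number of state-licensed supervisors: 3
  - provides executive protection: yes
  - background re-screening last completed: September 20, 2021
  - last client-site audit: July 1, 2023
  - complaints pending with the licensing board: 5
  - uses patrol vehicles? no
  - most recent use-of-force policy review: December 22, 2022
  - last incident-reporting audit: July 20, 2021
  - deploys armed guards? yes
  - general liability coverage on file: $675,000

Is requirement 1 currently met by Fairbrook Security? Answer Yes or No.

No

1. condition 'deploys armed guards' holds; incident-reporting audit 798 days ago vs limit 730 → not met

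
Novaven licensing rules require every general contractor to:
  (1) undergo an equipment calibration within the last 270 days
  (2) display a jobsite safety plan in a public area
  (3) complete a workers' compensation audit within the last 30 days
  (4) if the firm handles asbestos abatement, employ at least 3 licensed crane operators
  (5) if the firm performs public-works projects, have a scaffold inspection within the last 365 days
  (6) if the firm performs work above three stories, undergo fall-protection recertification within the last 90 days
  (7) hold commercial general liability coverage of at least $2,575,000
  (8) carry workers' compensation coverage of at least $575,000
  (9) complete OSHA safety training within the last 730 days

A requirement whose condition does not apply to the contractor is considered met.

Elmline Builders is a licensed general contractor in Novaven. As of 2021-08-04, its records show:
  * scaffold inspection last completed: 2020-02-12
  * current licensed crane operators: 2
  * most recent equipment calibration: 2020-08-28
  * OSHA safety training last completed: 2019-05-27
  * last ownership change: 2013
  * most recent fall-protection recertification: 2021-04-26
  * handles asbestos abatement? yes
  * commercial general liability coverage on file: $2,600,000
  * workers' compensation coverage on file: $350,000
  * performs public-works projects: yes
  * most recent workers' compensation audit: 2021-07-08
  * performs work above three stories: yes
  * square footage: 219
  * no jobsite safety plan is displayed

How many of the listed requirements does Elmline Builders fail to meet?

1. equipment calibration 341 days ago vs limit 270 → not met
2. jobsite safety plan absent → not met
3. workers' compensation audit 27 days ago vs limit 30 → met
4. condition 'handles asbestos abatement' holds; licensed crane operators 2 < 3 → not met
5. condition 'performs public-works projects' holds; scaffold inspection 539 days ago vs limit 365 → not met
6. condition 'performs work above three stories' holds; fall-protection recertification 100 days ago vs limit 90 → not met
7. commercial general liability coverage $2,600,000 ≥ $2,575,000 → met
8. workers' compensation coverage $350,000 < $575,000 → not met
9. OSHA safety training 800 days ago vs limit 730 → not met
Not met: 7 of 9

7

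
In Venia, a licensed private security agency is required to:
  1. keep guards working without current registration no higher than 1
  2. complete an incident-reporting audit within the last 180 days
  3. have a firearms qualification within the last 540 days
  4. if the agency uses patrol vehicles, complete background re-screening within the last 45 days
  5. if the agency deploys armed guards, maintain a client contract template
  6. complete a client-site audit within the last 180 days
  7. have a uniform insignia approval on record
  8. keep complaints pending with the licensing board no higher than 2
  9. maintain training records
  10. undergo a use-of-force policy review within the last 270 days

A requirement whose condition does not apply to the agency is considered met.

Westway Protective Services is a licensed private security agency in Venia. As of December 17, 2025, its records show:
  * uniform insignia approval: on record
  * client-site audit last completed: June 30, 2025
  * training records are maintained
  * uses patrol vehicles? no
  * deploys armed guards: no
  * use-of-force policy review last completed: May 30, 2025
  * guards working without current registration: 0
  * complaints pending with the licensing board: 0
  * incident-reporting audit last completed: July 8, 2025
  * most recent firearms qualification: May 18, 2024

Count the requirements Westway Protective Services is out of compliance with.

1. guards working without current registration 0 ≤ 1 → met
2. incident-reporting audit 162 days ago vs limit 180 → met
3. firearms qualification 578 days ago vs limit 540 → not met
4. condition 'uses patrol vehicles' does not hold → requirement n/a → met
5. condition 'deploys armed guards' does not hold → requirement n/a → met
6. client-site audit 170 days ago vs limit 180 → met
7. uniform insignia approval present → met
8. complaints pending with the licensing board 0 ≤ 2 → met
9. training records present → met
10. use-of-force policy review 201 days ago vs limit 270 → met
Not met: 1 of 10

1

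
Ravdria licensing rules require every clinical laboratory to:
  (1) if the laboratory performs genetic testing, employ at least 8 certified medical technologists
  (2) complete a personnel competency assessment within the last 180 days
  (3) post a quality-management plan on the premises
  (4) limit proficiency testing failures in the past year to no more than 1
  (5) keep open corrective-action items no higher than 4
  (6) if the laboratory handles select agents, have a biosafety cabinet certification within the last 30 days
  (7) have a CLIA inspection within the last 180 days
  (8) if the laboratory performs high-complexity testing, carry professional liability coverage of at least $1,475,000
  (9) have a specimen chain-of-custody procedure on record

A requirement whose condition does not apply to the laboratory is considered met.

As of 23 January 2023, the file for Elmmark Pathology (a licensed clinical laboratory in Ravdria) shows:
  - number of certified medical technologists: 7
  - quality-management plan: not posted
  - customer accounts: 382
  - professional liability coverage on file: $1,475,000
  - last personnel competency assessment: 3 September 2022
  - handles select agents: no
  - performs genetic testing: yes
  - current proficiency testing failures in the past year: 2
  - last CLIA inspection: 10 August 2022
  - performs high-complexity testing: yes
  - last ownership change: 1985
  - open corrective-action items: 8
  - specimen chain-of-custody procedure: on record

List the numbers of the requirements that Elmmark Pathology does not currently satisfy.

1, 3, 4, 5

1. condition 'performs genetic testing' holds; certified medical technologists 7 < 8 → not met
2. personnel competency assessment 142 days ago vs limit 180 → met
3. quality-management plan absent → not met
4. proficiency testing failures in the past year 2 > 1 → not met
5. open corrective-action items 8 > 4 → not met
6. condition 'handles select agents' does not hold → requirement n/a → met
7. CLIA inspection 166 days ago vs limit 180 → met
8. condition 'performs high-complexity testing' holds; professional liability coverage $1,475,000 ≥ $1,475,000 → met
9. specimen chain-of-custody procedure present → met
Not met: 1, 3, 4, 5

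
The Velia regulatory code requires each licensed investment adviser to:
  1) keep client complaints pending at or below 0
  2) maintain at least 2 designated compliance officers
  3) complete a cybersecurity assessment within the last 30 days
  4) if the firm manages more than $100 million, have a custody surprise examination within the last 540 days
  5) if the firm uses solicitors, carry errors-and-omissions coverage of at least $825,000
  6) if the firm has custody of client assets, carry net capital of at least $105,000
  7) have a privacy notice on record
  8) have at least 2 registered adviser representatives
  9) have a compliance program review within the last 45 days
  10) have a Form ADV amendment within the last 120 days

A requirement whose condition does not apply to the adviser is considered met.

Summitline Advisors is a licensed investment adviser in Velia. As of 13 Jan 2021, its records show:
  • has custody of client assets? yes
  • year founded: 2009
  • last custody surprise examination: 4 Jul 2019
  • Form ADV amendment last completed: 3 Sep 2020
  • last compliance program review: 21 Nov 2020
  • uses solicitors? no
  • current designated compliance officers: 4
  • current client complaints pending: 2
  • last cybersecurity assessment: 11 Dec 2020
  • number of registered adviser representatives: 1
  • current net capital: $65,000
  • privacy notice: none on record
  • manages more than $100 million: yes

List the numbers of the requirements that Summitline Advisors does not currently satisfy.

1. client complaints pending 2 > 0 → not met
2. designated compliance officers 4 ≥ 2 → met
3. cybersecurity assessment 33 days ago vs limit 30 → not met
4. condition 'manages more than $100 million' holds; custody surprise examination 559 days ago vs limit 540 → not met
5. condition 'uses solicitors' does not hold → requirement n/a → met
6. condition 'has custody of client assets' holds; net capital $65,000 < $105,000 → not met
7. privacy notice absent → not met
8. registered adviser representatives 1 < 2 → not met
9. compliance program review 53 days ago vs limit 45 → not met
10. Form ADV amendment 132 days ago vs limit 120 → not met
Not met: 1, 3, 4, 6, 7, 8, 9, 10

1, 3, 4, 6, 7, 8, 9, 10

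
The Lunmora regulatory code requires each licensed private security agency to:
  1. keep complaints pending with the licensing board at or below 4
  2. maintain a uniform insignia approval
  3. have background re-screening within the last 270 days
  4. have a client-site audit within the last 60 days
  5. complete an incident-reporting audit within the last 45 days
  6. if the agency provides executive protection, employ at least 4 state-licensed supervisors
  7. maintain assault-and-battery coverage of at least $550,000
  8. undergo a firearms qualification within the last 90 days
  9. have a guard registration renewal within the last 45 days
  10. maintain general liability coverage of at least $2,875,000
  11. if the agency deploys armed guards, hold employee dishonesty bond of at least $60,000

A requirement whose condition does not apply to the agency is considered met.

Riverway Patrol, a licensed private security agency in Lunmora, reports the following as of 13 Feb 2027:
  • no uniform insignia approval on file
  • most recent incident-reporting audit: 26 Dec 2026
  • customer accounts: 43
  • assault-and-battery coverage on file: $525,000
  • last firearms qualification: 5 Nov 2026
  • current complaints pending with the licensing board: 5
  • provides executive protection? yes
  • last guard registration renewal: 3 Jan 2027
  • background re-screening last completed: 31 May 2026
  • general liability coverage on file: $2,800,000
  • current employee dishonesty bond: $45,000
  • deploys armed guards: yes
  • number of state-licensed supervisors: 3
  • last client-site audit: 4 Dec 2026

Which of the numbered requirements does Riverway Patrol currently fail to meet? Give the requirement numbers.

1. complaints pending with the licensing board 5 > 4 → not met
2. uniform insignia approval absent → not met
3. background re-screening 258 days ago vs limit 270 → met
4. client-site audit 71 days ago vs limit 60 → not met
5. incident-reporting audit 49 days ago vs limit 45 → not met
6. condition 'provides executive protection' holds; state-licensed supervisors 3 < 4 → not met
7. assault-and-battery coverage $525,000 < $550,000 → not met
8. firearms qualification 100 days ago vs limit 90 → not met
9. guard registration renewal 41 days ago vs limit 45 → met
10. general liability coverage $2,800,000 < $2,875,000 → not met
11. condition 'deploys armed guards' holds; employee dishonesty bond $45,000 < $60,000 → not met
Not met: 1, 2, 4, 5, 6, 7, 8, 10, 11

1, 2, 4, 5, 6, 7, 8, 10, 11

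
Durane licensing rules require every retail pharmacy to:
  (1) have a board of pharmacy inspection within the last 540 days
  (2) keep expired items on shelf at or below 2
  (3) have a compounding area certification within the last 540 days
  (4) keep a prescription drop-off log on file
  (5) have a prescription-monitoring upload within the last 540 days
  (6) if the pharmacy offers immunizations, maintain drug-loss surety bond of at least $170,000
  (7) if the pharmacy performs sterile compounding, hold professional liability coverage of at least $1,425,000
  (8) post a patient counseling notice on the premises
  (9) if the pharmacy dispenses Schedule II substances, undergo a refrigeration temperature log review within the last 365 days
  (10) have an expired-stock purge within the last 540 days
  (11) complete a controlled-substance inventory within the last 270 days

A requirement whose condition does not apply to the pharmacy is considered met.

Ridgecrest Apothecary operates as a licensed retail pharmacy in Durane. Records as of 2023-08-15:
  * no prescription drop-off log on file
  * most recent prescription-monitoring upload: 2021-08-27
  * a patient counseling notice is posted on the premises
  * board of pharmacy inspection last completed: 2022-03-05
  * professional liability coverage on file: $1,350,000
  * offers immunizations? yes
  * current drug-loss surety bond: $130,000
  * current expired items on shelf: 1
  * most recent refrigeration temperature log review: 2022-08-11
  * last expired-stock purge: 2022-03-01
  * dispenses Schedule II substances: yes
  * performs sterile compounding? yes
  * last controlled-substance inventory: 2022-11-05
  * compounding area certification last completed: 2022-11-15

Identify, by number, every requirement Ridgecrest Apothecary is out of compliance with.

4, 5, 6, 7, 9, 11

1. board of pharmacy inspection 528 days ago vs limit 540 → met
2. expired items on shelf 1 ≤ 2 → met
3. compounding area certification 273 days ago vs limit 540 → met
4. prescription drop-off log absent → not met
5. prescription-monitoring upload 718 days ago vs limit 540 → not met
6. condition 'offers immunizations' holds; drug-loss surety bond $130,000 < $170,000 → not met
7. condition 'performs sterile compounding' holds; professional liability coverage $1,350,000 < $1,425,000 → not met
8. patient counseling notice present → met
9. condition 'dispenses Schedule II substances' holds; refrigeration temperature log review 369 days ago vs limit 365 → not met
10. expired-stock purge 532 days ago vs limit 540 → met
11. controlled-substance inventory 283 days ago vs limit 270 → not met
Not met: 4, 5, 6, 7, 9, 11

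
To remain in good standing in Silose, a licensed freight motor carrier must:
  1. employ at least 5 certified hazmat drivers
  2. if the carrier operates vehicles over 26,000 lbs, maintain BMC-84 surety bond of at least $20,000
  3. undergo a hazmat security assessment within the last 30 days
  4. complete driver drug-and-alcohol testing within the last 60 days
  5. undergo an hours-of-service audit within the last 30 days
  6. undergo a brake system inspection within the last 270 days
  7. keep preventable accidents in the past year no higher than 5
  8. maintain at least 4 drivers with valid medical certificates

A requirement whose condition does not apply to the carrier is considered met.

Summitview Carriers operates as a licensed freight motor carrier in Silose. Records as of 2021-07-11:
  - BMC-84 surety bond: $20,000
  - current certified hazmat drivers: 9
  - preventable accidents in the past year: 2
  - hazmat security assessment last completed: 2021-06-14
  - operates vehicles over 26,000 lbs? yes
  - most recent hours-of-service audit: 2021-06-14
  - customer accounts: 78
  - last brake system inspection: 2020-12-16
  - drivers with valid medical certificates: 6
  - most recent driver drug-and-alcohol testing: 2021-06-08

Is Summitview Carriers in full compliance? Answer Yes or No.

Yes

1. certified hazmat drivers 9 ≥ 5 → met
2. condition 'operates vehicles over 26,000 lbs' holds; BMC-84 surety bond $20,000 ≥ $20,000 → met
3. hazmat security assessment 27 days ago vs limit 30 → met
4. driver drug-and-alcohol testing 33 days ago vs limit 60 → met
5. hours-of-service audit 27 days ago vs limit 30 → met
6. brake system inspection 207 days ago vs limit 270 → met
7. preventable accidents in the past year 2 ≤ 5 → met
8. drivers with valid medical certificates 6 ≥ 4 → met
All met.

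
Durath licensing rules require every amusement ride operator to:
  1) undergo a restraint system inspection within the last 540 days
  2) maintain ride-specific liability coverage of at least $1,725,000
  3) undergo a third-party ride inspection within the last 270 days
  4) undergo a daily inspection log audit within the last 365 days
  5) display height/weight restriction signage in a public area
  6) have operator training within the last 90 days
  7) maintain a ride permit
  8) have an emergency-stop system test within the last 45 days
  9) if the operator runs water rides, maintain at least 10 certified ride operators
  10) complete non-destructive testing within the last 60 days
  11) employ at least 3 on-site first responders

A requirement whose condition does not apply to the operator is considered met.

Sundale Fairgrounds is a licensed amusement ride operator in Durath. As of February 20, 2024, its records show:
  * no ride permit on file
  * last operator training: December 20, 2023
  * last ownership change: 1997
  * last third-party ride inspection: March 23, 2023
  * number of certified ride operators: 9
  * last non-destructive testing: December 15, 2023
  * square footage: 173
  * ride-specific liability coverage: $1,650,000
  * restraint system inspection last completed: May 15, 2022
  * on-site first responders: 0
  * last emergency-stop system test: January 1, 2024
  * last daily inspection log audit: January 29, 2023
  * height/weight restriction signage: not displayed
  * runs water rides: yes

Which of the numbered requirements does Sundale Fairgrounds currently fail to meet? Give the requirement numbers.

1, 2, 3, 4, 5, 7, 8, 9, 10, 11

1. restraint system inspection 646 days ago vs limit 540 → not met
2. ride-specific liability coverage $1,650,000 < $1,725,000 → not met
3. third-party ride inspection 334 days ago vs limit 270 → not met
4. daily inspection log audit 387 days ago vs limit 365 → not met
5. height/weight restriction signage absent → not met
6. operator training 62 days ago vs limit 90 → met
7. ride permit absent → not met
8. emergency-stop system test 50 days ago vs limit 45 → not met
9. condition 'runs water rides' holds; certified ride operators 9 < 10 → not met
10. non-destructive testing 67 days ago vs limit 60 → not met
11. on-site first responders 0 < 3 → not met
Not met: 1, 2, 3, 4, 5, 7, 8, 9, 10, 11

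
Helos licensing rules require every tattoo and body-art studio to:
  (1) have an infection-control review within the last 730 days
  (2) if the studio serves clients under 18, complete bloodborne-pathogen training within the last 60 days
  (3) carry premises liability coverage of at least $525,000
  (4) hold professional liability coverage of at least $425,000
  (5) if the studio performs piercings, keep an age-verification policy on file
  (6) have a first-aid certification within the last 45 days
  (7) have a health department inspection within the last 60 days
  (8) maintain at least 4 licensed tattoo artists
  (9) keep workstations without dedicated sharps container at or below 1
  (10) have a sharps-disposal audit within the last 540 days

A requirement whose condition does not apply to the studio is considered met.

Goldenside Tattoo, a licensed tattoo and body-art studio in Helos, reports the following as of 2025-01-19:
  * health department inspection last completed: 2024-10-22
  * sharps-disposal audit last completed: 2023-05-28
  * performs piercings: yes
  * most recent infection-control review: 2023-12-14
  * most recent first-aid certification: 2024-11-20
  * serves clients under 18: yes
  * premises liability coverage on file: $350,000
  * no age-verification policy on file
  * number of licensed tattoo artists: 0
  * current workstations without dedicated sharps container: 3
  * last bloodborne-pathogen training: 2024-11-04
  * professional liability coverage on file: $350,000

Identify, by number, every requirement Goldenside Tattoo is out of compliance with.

1. infection-control review 402 days ago vs limit 730 → met
2. condition 'serves clients under 18' holds; bloodborne-pathogen training 76 days ago vs limit 60 → not met
3. premises liability coverage $350,000 < $525,000 → not met
4. professional liability coverage $350,000 < $425,000 → not met
5. condition 'performs piercings' holds; age-verification policy absent → not met
6. first-aid certification 60 days ago vs limit 45 → not met
7. health department inspection 89 days ago vs limit 60 → not met
8. licensed tattoo artists 0 < 4 → not met
9. workstations without dedicated sharps container 3 > 1 → not met
10. sharps-disposal audit 602 days ago vs limit 540 → not met
Not met: 2, 3, 4, 5, 6, 7, 8, 9, 10

2, 3, 4, 5, 6, 7, 8, 9, 10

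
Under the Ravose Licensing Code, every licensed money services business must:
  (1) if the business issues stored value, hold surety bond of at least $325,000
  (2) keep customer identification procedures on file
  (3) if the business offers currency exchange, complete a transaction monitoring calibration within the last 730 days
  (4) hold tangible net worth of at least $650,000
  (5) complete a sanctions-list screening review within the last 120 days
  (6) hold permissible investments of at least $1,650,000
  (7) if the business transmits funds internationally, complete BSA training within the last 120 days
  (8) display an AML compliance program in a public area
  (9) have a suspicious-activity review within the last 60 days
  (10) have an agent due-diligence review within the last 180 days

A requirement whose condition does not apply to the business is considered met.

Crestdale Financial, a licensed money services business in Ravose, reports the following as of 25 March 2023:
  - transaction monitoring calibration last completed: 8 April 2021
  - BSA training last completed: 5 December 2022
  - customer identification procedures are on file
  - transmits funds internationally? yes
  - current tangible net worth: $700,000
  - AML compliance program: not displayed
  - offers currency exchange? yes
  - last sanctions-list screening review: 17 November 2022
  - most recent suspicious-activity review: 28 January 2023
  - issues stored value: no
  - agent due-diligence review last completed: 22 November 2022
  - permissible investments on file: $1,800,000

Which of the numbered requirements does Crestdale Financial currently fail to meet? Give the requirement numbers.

1. condition 'issues stored value' does not hold → requirement n/a → met
2. customer identification procedures present → met
3. condition 'offers currency exchange' holds; transaction monitoring calibration 716 days ago vs limit 730 → met
4. tangible net worth $700,000 ≥ $650,000 → met
5. sanctions-list screening review 128 days ago vs limit 120 → not met
6. permissible investments $1,800,000 ≥ $1,650,000 → met
7. condition 'transmits funds internationally' holds; BSA training 110 days ago vs limit 120 → met
8. AML compliance program absent → not met
9. suspicious-activity review 56 days ago vs limit 60 → met
10. agent due-diligence review 123 days ago vs limit 180 → met
Not met: 5, 8

5, 8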